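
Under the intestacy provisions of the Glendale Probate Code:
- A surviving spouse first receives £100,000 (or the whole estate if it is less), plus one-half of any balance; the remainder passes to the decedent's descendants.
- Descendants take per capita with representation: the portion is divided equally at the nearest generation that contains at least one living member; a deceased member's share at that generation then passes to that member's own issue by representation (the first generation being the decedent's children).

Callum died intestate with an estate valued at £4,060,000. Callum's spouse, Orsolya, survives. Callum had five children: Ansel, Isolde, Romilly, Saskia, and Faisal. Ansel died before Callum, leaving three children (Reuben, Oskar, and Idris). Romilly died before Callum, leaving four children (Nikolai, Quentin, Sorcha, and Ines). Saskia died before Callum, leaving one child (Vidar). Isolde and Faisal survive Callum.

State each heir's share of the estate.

Orsolya first takes £100,000, leaving a balance of £3,960,000. Orsolya then takes one-half of the balance (£1,980,000), for a total of £2,080,000. The remaining £1,980,000 passes to the descendants.
The descendants' portion (£1,980,000) is divided into 5 shares of £396,000: Isolde and Faisal each take £396,000; Ansel's £396,000 share passes to Ansel's issue; Romilly's £396,000 share passes to Romilly's issue; Saskia's £396,000 share passes to Saskia's issue.
Ansel's share (£396,000) is divided into 3 shares of £132,000: Reuben, Oskar, and Idris each take £132,000.
Romilly's share (£396,000) is divided into 4 shares of £99,000: Nikolai, Quentin, Sorcha, and Ines each take £99,000.
Saskia's share (£396,000) passes entirely to Vidar.

Orsolya: £2,080,000; Reuben: £132,000; Oskar: £132,000; Idris: £132,000; Isolde: £396,000; Nikolai: £99,000; Quentin: £99,000; Sorcha: £99,000; Ines: £99,000; Vidar: £396,000; Faisal: £396,000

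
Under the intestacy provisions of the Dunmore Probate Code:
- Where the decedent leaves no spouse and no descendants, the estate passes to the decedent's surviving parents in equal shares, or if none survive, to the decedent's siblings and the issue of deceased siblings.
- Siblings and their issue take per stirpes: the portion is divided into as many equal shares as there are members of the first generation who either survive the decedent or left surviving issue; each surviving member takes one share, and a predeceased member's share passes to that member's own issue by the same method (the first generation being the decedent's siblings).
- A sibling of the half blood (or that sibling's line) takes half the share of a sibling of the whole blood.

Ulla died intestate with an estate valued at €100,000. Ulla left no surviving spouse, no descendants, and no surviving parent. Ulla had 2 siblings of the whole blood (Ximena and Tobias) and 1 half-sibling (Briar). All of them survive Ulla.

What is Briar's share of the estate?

The entire €100,000 passes to the siblings and their issue.
Counting each half-blood sibling's line as half a unit, there are 5/2 units in €100,000, so one unit is €40,000. Whole-blood lines (Ximena and Tobias) take €40,000 each; half-blood lines (Briar) take €20,000 each.

Briar receives €20,000.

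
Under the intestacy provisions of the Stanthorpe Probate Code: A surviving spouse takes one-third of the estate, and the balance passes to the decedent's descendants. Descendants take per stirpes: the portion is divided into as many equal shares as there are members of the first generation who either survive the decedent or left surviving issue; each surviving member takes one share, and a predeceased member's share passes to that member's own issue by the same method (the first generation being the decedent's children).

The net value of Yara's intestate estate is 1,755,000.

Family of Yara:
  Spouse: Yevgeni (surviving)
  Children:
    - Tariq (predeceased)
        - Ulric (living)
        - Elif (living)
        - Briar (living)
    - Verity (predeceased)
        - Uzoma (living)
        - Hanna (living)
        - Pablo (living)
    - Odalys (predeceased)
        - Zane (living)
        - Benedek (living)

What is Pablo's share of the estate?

Yevgeni takes one-third of 1,755,000 = 585,000. The remaining 1,170,000 passes to the descendants.
The descendants' portion (1,170,000) is divided into 3 shares of 390,000: Tariq's 390,000 share passes to Tariq's issue; Verity's 390,000 share passes to Verity's issue; Odalys's 390,000 share passes to Odalys's issue.
Tariq's share (390,000) is divided into 3 shares of 130,000: Ulric, Elif, and Briar each take 130,000.
Verity's share (390,000) is divided into 3 shares of 130,000: Uzoma, Hanna, and Pablo each take 130,000.
Odalys's share (390,000) is divided into 2 shares of 195,000: Zane and Benedek each take 195,000.

Pablo receives 130,000.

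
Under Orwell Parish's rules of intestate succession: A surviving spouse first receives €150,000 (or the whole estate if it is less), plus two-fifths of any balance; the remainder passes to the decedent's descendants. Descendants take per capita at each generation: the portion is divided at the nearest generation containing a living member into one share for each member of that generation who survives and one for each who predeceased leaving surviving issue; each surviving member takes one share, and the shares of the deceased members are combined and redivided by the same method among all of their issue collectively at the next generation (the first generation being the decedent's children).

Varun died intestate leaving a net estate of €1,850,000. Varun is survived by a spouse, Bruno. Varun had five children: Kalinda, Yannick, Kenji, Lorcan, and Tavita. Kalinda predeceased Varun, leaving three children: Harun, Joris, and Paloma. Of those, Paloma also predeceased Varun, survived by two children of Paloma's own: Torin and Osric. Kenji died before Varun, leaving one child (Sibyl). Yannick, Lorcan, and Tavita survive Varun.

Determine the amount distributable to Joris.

Joris receives €102,000.

Bruno first takes €150,000, leaving a balance of €1,700,000. Bruno then takes two-fifths of the balance (€680,000), for a total of €830,000. The remaining €1,020,000 passes to the descendants.
The descendants' portion (€1,020,000) is divided at the children's generation into 5 shares of €204,000. Yannick, Lorcan, and Tavita each take €204,000. The 2 shares of the deceased (Kalinda and Kenji) are combined into a pool of €408,000.
That pool (€408,000) is divided at the grandchildren's generation into 4 shares of €102,000. Harun, Joris, and Sibyl each take €102,000. The remaining share for the deceased Paloma (€102,000) is carried to the next generation.
That pool (€102,000) is divided at the great-grandchildren's generation equally among Torin and Osric: €51,000 each.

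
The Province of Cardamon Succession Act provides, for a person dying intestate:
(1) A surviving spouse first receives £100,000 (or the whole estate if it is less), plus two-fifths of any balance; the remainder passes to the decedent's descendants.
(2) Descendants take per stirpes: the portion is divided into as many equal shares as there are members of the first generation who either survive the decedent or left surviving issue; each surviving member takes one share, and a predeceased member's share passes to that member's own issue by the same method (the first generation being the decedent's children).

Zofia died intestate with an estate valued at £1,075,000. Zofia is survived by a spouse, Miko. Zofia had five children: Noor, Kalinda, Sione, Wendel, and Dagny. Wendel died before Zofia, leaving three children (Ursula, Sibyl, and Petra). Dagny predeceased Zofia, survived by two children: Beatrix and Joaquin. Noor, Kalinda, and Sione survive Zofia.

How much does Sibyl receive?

Sibyl receives £39,000.

Miko first takes £100,000, leaving a balance of £975,000. Miko then takes two-fifths of the balance (£390,000), for a total of £490,000. The remaining £585,000 passes to the descendants.
The descendants' portion (£585,000) is divided into 5 shares of £117,000: Noor, Kalinda, and Sione each take £117,000; Wendel's £117,000 share passes to Wendel's issue; Dagny's £117,000 share passes to Dagny's issue.
Wendel's share (£117,000) is divided into 3 shares of £39,000: Ursula, Sibyl, and Petra each take £39,000.
Dagny's share (£117,000) is divided into 2 shares of £58,500: Beatrix and Joaquin each take £58,500.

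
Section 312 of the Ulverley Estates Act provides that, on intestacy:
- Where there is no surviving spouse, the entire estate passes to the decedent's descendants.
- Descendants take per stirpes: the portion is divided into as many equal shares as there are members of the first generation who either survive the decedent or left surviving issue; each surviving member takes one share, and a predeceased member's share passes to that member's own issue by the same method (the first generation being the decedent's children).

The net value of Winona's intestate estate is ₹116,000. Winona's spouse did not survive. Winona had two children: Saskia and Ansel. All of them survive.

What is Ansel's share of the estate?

Ansel receives ₹58,000.

The entire ₹116,000 passes to the descendants.
That amount (₹116,000) is divided into 2 shares of ₹58,000: Saskia and Ansel each take ₹58,000.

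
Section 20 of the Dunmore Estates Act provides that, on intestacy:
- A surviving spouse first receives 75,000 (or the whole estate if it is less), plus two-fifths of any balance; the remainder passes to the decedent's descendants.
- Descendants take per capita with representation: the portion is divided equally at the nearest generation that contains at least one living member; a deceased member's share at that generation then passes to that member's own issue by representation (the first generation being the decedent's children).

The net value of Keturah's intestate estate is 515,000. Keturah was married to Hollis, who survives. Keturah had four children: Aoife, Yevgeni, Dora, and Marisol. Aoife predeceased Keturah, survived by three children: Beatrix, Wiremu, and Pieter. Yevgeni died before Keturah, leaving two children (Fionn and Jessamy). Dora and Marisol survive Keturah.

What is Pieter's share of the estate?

Pieter receives 22,000.

Hollis first takes 75,000, leaving a balance of 440,000. Hollis then takes two-fifths of the balance (176,000), for a total of 251,000. The remaining 264,000 passes to the descendants.
The descendants' portion (264,000) is divided into 4 shares of 66,000: Dora and Marisol each take 66,000; Aoife's 66,000 share passes to Aoife's issue; Yevgeni's 66,000 share passes to Yevgeni's issue.
Aoife's share (66,000) is divided into 3 shares of 22,000: Beatrix, Wiremu, and Pieter each take 22,000.
Yevgeni's share (66,000) is divided into 2 shares of 33,000: Fionn and Jessamy each take 33,000.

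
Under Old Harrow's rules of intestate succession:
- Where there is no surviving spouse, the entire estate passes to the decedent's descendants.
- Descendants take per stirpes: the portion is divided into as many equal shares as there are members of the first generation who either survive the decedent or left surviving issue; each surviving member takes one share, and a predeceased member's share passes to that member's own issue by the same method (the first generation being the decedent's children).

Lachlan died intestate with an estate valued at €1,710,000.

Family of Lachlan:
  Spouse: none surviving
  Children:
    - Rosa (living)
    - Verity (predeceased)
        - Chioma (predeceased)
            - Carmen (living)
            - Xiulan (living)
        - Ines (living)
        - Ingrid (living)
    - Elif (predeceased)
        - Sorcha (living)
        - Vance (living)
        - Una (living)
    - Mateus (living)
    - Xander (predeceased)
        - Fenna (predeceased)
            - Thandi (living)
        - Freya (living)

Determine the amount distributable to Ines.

The entire €1,710,000 passes to the descendants.
That amount (€1,710,000) is divided into 5 shares of €342,000: Rosa and Mateus each take €342,000; Verity's €342,000 share passes to Verity's issue; Elif's €342,000 share passes to Elif's issue; Xander's €342,000 share passes to Xander's issue.
Verity's share (€342,000) is divided into 3 shares of €114,000: Ines and Ingrid each take €114,000; Chioma's €114,000 share passes to Chioma's issue.
Chioma's share (€114,000) is divided into 2 shares of €57,000: Carmen and Xiulan each take €57,000.
Elif's share (€342,000) is divided into 3 shares of €114,000: Sorcha, Vance, and Una each take €114,000.
Xander's share (€342,000) is divided into 2 shares of €171,000: Freya takes €171,000; Fenna's €171,000 share passes to Fenna's issue.
Fenna's share (€171,000) passes entirely to Thandi.

Ines receives €114,000.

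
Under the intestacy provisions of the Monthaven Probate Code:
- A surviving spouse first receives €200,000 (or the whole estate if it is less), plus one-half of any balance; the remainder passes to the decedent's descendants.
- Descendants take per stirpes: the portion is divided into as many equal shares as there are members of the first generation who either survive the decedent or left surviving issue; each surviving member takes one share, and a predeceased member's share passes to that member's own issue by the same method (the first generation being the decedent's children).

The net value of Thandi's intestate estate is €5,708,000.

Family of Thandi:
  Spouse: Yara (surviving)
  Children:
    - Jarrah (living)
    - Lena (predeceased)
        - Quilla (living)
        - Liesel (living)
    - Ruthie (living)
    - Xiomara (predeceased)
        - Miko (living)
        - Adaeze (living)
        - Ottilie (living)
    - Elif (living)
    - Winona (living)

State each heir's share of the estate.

Yara: €2,954,000; Jarrah: €459,000; Quilla: €229,500; Liesel: €229,500; Ruthie: €459,000; Miko: €153,000; Adaeze: €153,000; Ottilie: €153,000; Elif: €459,000; Winona: €459,000

Yara first takes €200,000, leaving a balance of €5,508,000. Yara then takes one-half of the balance (€2,754,000), for a total of €2,954,000. The remaining €2,754,000 passes to the descendants.
The descendants' portion (€2,754,000) is divided into 6 shares of €459,000: Jarrah, Ruthie, Elif, and Winona each take €459,000; Lena's €459,000 share passes to Lena's issue; Xiomara's €459,000 share passes to Xiomara's issue.
Lena's share (€459,000) is divided into 2 shares of €229,500: Quilla and Liesel each take €229,500.
Xiomara's share (€459,000) is divided into 3 shares of €153,000: Miko, Adaeze, and Ottilie each take €153,000.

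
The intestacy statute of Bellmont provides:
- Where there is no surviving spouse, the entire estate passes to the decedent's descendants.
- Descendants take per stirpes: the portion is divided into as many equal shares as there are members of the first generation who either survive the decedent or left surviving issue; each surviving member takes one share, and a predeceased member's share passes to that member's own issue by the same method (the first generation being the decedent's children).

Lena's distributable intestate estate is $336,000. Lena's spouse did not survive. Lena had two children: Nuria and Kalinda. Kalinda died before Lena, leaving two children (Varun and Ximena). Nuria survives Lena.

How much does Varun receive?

Varun receives $84,000.

The entire $336,000 passes to the descendants.
That amount ($336,000) is divided into 2 shares of $168,000: Nuria takes $168,000; Kalinda's $168,000 share passes to Kalinda's issue.
Kalinda's share ($168,000) is divided into 2 shares of $84,000: Varun and Ximena each take $84,000.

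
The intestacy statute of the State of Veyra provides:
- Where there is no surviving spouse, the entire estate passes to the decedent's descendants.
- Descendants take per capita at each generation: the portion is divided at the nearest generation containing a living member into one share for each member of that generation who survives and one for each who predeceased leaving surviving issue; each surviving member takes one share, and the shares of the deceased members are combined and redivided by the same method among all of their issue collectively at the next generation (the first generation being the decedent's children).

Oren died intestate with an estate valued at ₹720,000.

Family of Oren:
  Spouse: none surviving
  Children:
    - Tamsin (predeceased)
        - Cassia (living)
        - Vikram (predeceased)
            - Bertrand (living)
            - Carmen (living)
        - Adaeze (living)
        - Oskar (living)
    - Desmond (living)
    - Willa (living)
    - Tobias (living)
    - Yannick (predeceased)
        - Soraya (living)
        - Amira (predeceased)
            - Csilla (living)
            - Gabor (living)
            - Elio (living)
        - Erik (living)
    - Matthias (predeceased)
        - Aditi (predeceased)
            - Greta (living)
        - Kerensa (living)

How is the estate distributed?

Cassia: ₹40,000; Bertrand: ₹20,000; Carmen: ₹20,000; Adaeze: ₹40,000; Oskar: ₹40,000; Desmond: ₹120,000; Willa: ₹120,000; Tobias: ₹120,000; Soraya: ₹40,000; Csilla: ₹20,000; Gabor: ₹20,000; Elio: ₹20,000; Erik: ₹40,000; Greta: ₹20,000; Kerensa: ₹40,000

The entire ₹720,000 passes to the descendants.
That amount (₹720,000) is divided at the children's generation into 6 shares of ₹120,000. Desmond, Willa, and Tobias each take ₹120,000. The 3 shares of the deceased (Tamsin, Yannick, and Matthias) are combined into a pool of ₹360,000.
That pool (₹360,000) is divided at the grandchildren's generation into 9 shares of ₹40,000. Cassia, Adaeze, Oskar, Soraya, Erik, and Kerensa each take ₹40,000. The 3 shares of the deceased (Vikram, Amira, and Aditi) are combined into a pool of ₹120,000.
That pool (₹120,000) is divided at the great-grandchildren's generation equally among Bertrand, Carmen, Csilla, Gabor, Elio, and Greta: ₹20,000 each.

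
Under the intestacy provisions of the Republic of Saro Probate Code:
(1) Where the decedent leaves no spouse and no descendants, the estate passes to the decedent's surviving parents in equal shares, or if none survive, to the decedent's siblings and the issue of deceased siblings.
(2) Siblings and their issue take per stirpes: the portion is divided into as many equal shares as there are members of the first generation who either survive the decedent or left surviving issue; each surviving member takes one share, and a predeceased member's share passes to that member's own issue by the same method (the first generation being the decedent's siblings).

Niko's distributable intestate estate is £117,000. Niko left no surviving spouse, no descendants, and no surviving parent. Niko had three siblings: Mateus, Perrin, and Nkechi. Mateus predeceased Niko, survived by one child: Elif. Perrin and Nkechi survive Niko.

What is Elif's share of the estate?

The entire £117,000 passes to the siblings and their issue.
That amount (£117,000) is divided into 3 shares of £39,000: Perrin and Nkechi each take £39,000; Mateus's £39,000 share passes to Mateus's issue.
Mateus's share (£39,000) passes entirely to Elif.

Elif receives £39,000.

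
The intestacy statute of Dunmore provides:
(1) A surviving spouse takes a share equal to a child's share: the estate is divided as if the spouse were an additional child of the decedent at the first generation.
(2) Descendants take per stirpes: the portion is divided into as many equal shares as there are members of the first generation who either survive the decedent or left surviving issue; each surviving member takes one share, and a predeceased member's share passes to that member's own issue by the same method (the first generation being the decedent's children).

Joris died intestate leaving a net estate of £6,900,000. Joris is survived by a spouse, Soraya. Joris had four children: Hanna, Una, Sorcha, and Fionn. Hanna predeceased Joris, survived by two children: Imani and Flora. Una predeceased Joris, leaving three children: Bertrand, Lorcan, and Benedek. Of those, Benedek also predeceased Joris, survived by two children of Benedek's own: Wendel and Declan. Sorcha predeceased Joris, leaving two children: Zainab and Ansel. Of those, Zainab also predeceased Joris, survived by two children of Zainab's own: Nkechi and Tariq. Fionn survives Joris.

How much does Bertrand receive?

The spouse counts as an additional share at the children's level, so there are 5 primary shares of £1,380,000. Soraya takes one such share (£1,380,000).
The children's combined portion (£5,520,000) is divided into 4 shares of £1,380,000: Fionn takes £1,380,000; Hanna's £1,380,000 share passes to Hanna's issue; Una's £1,380,000 share passes to Una's issue; Sorcha's £1,380,000 share passes to Sorcha's issue.
Hanna's share (£1,380,000) is divided into 2 shares of £690,000: Imani and Flora each take £690,000.
Una's share (£1,380,000) is divided into 3 shares of £460,000: Bertrand and Lorcan each take £460,000; Benedek's £460,000 share passes to Benedek's issue.
Benedek's share (£460,000) is divided into 2 shares of £230,000: Wendel and Declan each take £230,000.
Sorcha's share (£1,380,000) is divided into 2 shares of £690,000: Ansel takes £690,000; Zainab's £690,000 share passes to Zainab's issue.
Zainab's share (£690,000) is divided into 2 shares of £345,000: Nkechi and Tariq each take £345,000.

Bertrand receives £460,000.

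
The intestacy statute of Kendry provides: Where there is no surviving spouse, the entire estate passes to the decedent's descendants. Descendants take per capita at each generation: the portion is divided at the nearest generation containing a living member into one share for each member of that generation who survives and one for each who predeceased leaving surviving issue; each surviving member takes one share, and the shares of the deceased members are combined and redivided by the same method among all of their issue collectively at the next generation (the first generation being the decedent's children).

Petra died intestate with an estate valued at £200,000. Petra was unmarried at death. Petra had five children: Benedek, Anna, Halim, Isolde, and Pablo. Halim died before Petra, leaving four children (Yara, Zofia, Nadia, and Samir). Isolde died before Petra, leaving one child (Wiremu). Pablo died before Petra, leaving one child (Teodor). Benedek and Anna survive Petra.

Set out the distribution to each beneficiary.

The entire £200,000 passes to the descendants.
That amount (£200,000) is divided at the children's generation into 5 shares of £40,000. Benedek and Anna each take £40,000. The 3 shares of the deceased (Halim, Isolde, and Pablo) are combined into a pool of £120,000.
That pool (£120,000) is divided at the grandchildren's generation equally among Yara, Zofia, Nadia, Samir, Wiremu, and Teodor: £20,000 each.

Benedek: £40,000; Anna: £40,000; Yara: £20,000; Zofia: £20,000; Nadia: £20,000; Samir: £20,000; Wiremu: £20,000; Teodor: £20,000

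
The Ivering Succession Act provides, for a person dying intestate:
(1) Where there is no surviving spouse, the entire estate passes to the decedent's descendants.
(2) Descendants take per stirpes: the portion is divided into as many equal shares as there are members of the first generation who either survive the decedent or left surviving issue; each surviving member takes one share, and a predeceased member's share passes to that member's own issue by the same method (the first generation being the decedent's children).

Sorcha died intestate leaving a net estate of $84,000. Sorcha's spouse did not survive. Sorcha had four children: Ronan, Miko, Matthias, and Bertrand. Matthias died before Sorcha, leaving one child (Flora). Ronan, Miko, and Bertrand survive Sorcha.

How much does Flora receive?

Flora receives $21,000.

The entire $84,000 passes to the descendants.
That amount ($84,000) is divided into 4 shares of $21,000: Ronan, Miko, and Bertrand each take $21,000; Matthias's $21,000 share passes to Matthias's issue.
Matthias's share ($21,000) passes entirely to Flora.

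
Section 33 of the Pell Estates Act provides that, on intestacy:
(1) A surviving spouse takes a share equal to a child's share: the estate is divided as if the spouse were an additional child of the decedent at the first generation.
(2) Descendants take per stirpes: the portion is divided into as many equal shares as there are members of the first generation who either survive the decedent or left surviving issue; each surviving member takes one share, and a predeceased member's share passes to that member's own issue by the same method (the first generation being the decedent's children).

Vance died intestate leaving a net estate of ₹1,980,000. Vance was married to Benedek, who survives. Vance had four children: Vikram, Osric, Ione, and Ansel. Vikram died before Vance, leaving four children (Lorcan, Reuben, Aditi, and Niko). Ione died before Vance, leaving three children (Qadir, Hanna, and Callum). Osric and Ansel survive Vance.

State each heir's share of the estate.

Benedek: ₹396,000; Lorcan: ₹99,000; Reuben: ₹99,000; Aditi: ₹99,000; Niko: ₹99,000; Osric: ₹396,000; Qadir: ₹132,000; Hanna: ₹132,000; Callum: ₹132,000; Ansel: ₹396,000

The spouse counts as an additional share at the children's level, so there are 5 primary shares of ₹396,000. Benedek takes one such share (₹396,000).
The children's combined portion (₹1,584,000) is divided into 4 shares of ₹396,000: Osric and Ansel each take ₹396,000; Vikram's ₹396,000 share passes to Vikram's issue; Ione's ₹396,000 share passes to Ione's issue.
Vikram's share (₹396,000) is divided into 4 shares of ₹99,000: Lorcan, Reuben, Aditi, and Niko each take ₹99,000.
Ione's share (₹396,000) is divided into 3 shares of ₹132,000: Qadir, Hanna, and Callum each take ₹132,000.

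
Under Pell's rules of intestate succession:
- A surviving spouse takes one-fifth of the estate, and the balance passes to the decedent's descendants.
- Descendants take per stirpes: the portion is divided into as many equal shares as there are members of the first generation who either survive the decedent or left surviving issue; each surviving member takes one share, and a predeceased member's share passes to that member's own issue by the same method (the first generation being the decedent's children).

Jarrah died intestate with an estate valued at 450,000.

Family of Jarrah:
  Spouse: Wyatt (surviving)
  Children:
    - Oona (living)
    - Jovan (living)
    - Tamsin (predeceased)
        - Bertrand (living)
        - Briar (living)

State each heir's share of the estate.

Wyatt: 90,000; Oona: 120,000; Jovan: 120,000; Bertrand: 60,000; Briar: 60,000

Wyatt takes one-fifth of 450,000 = 90,000. The remaining 360,000 passes to the descendants.
The descendants' portion (360,000) is divided into 3 shares of 120,000: Oona and Jovan each take 120,000; Tamsin's 120,000 share passes to Tamsin's issue.
Tamsin's share (120,000) is divided into 2 shares of 60,000: Bertrand and Briar each take 60,000.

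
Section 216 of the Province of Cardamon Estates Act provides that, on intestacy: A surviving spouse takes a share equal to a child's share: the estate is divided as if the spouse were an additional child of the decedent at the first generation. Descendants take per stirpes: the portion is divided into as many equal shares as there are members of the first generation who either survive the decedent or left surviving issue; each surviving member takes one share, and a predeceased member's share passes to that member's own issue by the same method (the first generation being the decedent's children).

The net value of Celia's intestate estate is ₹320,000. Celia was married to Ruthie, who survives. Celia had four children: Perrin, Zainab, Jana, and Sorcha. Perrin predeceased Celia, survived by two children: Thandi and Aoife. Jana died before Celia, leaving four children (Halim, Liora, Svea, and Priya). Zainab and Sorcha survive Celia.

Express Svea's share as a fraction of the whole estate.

Svea receives 1/20 of the estate.

The spouse counts as an additional share at the children's level, so there are 5 primary shares of ₹64,000. Ruthie takes one such share (₹64,000).
The children's combined portion (₹256,000) is divided into 4 shares of ₹64,000: Zainab and Sorcha each take ₹64,000; Perrin's ₹64,000 share passes to Perrin's issue; Jana's ₹64,000 share passes to Jana's issue.
Perrin's share (₹64,000) is divided into 2 shares of ₹32,000: Thandi and Aoife each take ₹32,000.
Jana's share (₹64,000) is divided into 4 shares of ₹16,000: Halim, Liora, Svea, and Priya each take ₹16,000.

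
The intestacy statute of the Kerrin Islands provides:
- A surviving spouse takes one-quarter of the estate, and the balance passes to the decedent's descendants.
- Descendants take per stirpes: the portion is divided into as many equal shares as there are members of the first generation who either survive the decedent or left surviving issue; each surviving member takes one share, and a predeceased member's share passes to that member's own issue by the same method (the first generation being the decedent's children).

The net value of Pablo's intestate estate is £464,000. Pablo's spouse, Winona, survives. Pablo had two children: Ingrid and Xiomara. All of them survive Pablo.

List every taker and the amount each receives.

Winona takes one-quarter of £464,000 = £116,000. The remaining £348,000 passes to the descendants.
The descendants' portion (£348,000) is divided into 2 shares of £174,000: Ingrid and Xiomara each take £174,000.

Winona: £116,000; Ingrid: £174,000; Xiomara: £174,000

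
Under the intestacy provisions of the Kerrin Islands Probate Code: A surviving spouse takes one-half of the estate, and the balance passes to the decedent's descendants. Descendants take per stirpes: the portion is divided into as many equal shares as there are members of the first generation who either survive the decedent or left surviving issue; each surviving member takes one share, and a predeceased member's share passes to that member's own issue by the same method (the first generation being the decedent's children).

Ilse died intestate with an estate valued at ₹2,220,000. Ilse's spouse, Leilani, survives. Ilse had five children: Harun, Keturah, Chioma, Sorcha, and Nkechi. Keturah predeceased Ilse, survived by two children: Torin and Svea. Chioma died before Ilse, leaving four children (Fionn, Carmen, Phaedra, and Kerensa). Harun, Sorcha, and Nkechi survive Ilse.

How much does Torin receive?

Leilani takes one-half of ₹2,220,000 = ₹1,110,000. The remaining ₹1,110,000 passes to the descendants.
The descendants' portion (₹1,110,000) is divided into 5 shares of ₹222,000: Harun, Sorcha, and Nkechi each take ₹222,000; Keturah's ₹222,000 share passes to Keturah's issue; Chioma's ₹222,000 share passes to Chioma's issue.
Keturah's share (₹222,000) is divided into 2 shares of ₹111,000: Torin and Svea each take ₹111,000.
Chioma's share (₹222,000) is divided into 4 shares of ₹55,500: Fionn, Carmen, Phaedra, and Kerensa each take ₹55,500.

Torin receives ₹111,000.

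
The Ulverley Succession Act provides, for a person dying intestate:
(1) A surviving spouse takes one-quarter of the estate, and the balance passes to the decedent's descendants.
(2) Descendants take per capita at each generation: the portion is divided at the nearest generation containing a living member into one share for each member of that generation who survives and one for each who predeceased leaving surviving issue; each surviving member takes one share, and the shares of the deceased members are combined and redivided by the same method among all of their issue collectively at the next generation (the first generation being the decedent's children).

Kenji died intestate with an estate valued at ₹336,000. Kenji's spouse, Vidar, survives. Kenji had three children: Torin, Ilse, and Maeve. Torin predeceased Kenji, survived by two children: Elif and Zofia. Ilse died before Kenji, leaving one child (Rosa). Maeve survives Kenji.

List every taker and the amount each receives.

Vidar: ₹84,000; Elif: ₹56,000; Zofia: ₹56,000; Rosa: ₹56,000; Maeve: ₹84,000

Vidar takes one-quarter of ₹336,000 = ₹84,000. The remaining ₹252,000 passes to the descendants.
The descendants' portion (₹252,000) is divided at the children's generation into 3 shares of ₹84,000. Maeve takes ₹84,000. The 2 shares of the deceased (Torin and Ilse) are combined into a pool of ₹168,000.
That pool (₹168,000) is divided at the grandchildren's generation equally among Elif, Zofia, and Rosa: ₹56,000 each.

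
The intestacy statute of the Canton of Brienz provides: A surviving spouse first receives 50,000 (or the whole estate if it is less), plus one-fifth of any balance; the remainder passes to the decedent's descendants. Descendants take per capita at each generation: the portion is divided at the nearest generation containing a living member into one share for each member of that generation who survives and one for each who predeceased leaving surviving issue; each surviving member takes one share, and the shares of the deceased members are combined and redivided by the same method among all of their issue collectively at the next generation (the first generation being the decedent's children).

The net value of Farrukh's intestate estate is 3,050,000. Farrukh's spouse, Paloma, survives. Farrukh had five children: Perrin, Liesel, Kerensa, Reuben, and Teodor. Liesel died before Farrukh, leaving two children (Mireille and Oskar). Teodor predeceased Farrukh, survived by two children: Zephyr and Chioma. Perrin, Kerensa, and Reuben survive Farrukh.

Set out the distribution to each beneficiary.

Paloma first takes 50,000, leaving a balance of 3,000,000. Paloma then takes one-fifth of the balance (600,000), for a total of 650,000. The remaining 2,400,000 passes to the descendants.
The descendants' portion (2,400,000) is divided at the children's generation into 5 shares of 480,000. Perrin, Kerensa, and Reuben each take 480,000. The 2 shares of the deceased (Liesel and Teodor) are combined into a pool of 960,000.
That pool (960,000) is divided at the grandchildren's generation equally among Mireille, Oskar, Zephyr, and Chioma: 240,000 each.

Paloma: 650,000; Perrin: 480,000; Mireille: 240,000; Oskar: 240,000; Kerensa: 480,000; Reuben: 480,000; Zephyr: 240,000; Chioma: 240,000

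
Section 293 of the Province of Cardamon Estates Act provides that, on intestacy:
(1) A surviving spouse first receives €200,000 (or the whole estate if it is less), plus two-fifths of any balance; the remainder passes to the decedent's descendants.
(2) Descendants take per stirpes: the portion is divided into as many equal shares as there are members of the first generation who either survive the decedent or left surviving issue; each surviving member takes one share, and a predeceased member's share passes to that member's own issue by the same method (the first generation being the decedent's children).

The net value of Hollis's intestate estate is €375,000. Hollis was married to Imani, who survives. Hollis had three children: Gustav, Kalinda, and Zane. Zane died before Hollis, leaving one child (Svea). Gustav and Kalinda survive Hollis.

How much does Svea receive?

Imani first takes €200,000, leaving a balance of €175,000. Imani then takes two-fifths of the balance (€70,000), for a total of €270,000. The remaining €105,000 passes to the descendants.
The descendants' portion (€105,000) is divided into 3 shares of €35,000: Gustav and Kalinda each take €35,000; Zane's €35,000 share passes to Zane's issue.
Zane's share (€35,000) passes entirely to Svea.

Svea receives €35,000.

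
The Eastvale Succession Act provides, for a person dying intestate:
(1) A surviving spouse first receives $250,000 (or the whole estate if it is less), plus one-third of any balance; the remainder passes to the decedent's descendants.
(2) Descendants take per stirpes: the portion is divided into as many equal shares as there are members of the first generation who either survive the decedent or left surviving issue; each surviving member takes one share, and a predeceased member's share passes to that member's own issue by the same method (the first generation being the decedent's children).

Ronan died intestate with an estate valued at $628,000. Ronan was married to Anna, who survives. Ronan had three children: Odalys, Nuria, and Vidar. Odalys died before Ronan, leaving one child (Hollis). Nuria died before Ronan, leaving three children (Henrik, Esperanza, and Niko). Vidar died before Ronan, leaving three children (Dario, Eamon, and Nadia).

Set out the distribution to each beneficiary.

Anna first takes $250,000, leaving a balance of $378,000. Anna then takes one-third of the balance ($126,000), for a total of $376,000. The remaining $252,000 passes to the descendants.
The descendants' portion ($252,000) is divided into 3 shares of $84,000: Odalys's $84,000 share passes to Odalys's issue; Nuria's $84,000 share passes to Nuria's issue; Vidar's $84,000 share passes to Vidar's issue.
Odalys's share ($84,000) passes entirely to Hollis.
Nuria's share ($84,000) is divided into 3 shares of $28,000: Henrik, Esperanza, and Niko each take $28,000.
Vidar's share ($84,000) is divided into 3 shares of $28,000: Dario, Eamon, and Nadia each take $28,000.

Anna: $376,000; Hollis: $84,000; Henrik: $28,000; Esperanza: $28,000; Niko: $28,000; Dario: $28,000; Eamon: $28,000; Nadia: $28,000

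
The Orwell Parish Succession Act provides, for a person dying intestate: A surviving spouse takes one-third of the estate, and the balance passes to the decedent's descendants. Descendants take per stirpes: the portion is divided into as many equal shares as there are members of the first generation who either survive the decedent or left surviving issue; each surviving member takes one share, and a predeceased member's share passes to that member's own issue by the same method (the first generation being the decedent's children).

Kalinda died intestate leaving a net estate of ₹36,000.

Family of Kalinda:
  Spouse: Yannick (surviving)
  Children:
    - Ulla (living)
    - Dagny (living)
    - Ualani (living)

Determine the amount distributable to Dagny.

Dagny receives ₹8,000.

Yannick takes one-third of ₹36,000 = ₹12,000. The remaining ₹24,000 passes to the descendants.
The descendants' portion (₹24,000) is divided into 3 shares of ₹8,000: Ulla, Dagny, and Ualani each take ₹8,000.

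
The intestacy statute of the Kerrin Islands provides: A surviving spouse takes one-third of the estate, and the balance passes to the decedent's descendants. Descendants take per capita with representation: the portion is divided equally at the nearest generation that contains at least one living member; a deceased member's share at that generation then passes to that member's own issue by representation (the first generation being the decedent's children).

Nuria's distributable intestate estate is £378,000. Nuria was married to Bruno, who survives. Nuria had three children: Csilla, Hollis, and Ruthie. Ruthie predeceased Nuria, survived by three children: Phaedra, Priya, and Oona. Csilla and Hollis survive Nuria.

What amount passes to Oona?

Bruno takes one-third of £378,000 = £126,000. The remaining £252,000 passes to the descendants.
The descendants' portion (£252,000) is divided into 3 shares of £84,000: Csilla and Hollis each take £84,000; Ruthie's £84,000 share passes to Ruthie's issue.
Ruthie's share (£84,000) is divided into 3 shares of £28,000: Phaedra, Priya, and Oona each take £28,000.

Oona receives £28,000.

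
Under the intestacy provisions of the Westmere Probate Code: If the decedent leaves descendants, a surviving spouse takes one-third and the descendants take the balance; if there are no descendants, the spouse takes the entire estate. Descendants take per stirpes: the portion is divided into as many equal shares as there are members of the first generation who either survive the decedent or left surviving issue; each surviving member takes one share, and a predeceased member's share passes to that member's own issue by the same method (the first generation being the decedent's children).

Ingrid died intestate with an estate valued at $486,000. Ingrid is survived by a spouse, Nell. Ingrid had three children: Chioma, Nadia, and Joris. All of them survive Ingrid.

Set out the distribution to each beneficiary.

Nell: $162,000; Chioma: $108,000; Nadia: $108,000; Joris: $108,000

Nell takes one-third of $486,000 = $162,000. The remaining $324,000 passes to the descendants.
The descendants' portion ($324,000) is divided into 3 shares of $108,000: Chioma, Nadia, and Joris each take $108,000.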